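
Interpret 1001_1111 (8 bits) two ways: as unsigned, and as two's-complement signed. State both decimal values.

unsigned = 159, signed = -97

Unsigned: 10011111 = 159.
Signed: MSB=1 → 159 − 256 = -97.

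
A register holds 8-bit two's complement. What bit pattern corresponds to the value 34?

34 is non-negative, so write it directly in 8 bits: 00100010.

00100010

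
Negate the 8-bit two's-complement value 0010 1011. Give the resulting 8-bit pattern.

11010101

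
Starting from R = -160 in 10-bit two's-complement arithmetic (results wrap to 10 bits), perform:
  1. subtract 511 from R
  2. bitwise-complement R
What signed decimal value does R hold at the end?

-354

Start: R = -160 = 1101100000.
R = -160 − 511 = -671; wraps to 353 = 0101100001
R = NOT 0101100001 = 1010011110 = -354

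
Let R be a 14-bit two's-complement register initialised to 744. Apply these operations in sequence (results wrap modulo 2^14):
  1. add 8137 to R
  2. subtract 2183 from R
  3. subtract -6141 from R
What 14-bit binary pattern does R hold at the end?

Start: R = 744 = 00001011101000.
R = 744 + 8137 = 8881; wraps to -7503 = 10001010110001
R = -7503 − 2183 = -9686; wraps to 6698 = 01101000101010
R = 6698 − (-6141) = 12839; wraps to -3545 = 11001000100111

11001000100111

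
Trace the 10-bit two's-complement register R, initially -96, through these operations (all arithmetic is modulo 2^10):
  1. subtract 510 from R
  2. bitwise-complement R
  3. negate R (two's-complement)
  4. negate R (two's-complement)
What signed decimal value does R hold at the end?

-419

Start: R = -96 = 1110100000.
R = -96 − 510 = -606; wraps to 418 = 0110100010
R = NOT 0110100010 = 1001011101 = -419
R = −(-419) = 419 = 0110100011
R = −(419) = -419 = 1001011101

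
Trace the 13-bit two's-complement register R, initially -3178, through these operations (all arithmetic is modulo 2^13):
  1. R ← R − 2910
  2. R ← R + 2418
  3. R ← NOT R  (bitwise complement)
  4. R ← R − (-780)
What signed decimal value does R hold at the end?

Start: R = -3178 = 1001110010110.
R = -3178 − 2910 = -6088; wraps to 2104 = 0100000111000
R = 2104 + 2418 = 4522; wraps to -3670 = 1000110101010
R = NOT 1000110101010 = 0111001010101 = 3669
R = 3669 − (-780) = 4449; wraps to -3743 = 1000101100001

-3743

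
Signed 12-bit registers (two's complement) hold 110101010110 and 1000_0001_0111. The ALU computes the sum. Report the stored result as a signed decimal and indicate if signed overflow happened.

1389; overflow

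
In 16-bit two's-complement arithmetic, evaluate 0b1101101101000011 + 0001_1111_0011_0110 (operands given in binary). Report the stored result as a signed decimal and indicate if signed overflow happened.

0b1101101101000011 → 1101101101000011 = -9405 (signed)
0001_1111_0011_0110 → 0001111100110110 = 7990 (signed)
  1101101101000011
+ 0001111100110110
= 1111101001111001
Result 1111101001111001: MSB = 1 → 64121 − 65536 = -1415.
Addends have opposite signs, so signed overflow cannot occur.

-1415; no overflow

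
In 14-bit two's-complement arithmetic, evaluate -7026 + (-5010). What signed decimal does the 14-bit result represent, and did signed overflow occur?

-7026 → 10010010001110
-5010 → 10110001101110
  10010010001110
+ 10110001101110
= 01000011111100  (discard carry-out 1)
Result 01000011111100: MSB = 0 → value 4348.
Both addends are negative but the stored result is non-negative: signed overflow. The true value -7026 + (-5010) = -12036 lies outside [-8192, 8191].

4348; overflow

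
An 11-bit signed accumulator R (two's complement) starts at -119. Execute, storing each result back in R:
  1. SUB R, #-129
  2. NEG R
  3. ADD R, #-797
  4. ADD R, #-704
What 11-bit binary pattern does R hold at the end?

Start: R = -119 = 11110001001.
R = -119 − (-129) = 10 = 00000001010
R = −(10) = -10 = 11111110110
R = -10 + (-797) = -807 = 10011011001
R = -807 + (-704) = -1511; wraps to 537 = 01000011001

01000011001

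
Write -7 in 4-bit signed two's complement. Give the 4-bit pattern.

|-7| = 7 = 0111 in 4 bits.
Invert the bits: 1000. Add 1: 1001.
Check: 1001 reads as 9 − 16 = -7.

1001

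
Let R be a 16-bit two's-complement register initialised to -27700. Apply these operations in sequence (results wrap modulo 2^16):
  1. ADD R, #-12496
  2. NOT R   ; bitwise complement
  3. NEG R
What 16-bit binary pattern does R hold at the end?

Start: R = -27700 = 1001001111001100.
R = -27700 + (-12496) = -40196; wraps to 25340 = 0110001011111100
R = NOT 0110001011111100 = 1001110100000011 = -25341
R = −(-25341) = 25341 = 0110001011111101

0110001011111101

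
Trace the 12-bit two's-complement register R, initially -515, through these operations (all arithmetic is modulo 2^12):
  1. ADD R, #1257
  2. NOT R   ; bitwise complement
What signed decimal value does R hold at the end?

-743

Start: R = -515 = 110111111101.
R = -515 + 1257 = 742 = 001011100110
R = NOT 001011100110 = 110100011001 = -743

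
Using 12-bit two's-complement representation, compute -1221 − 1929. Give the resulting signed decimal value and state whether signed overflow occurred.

-1221 → 101100111011
1929 → 011110001001
Subtract via negate-and-add: invert 011110001001 + 1 = 100001110111 (i.e. -1929).
  101100111011
+ 100001110111
= 001110110010  (discard carry-out 1)
Result 001110110010: MSB = 0 → value 946.
Both addends (after negating the subtrahend) are negative but the stored result is non-negative: signed overflow. The true value -1221 − 1929 = -3150 lies outside [-2048, 2047].

946; overflow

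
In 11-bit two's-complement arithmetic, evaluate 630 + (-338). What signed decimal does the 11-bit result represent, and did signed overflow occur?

630 → 01001110110
-338 → 11010101110
  01001110110
+ 11010101110
= 00100100100  (discard carry-out 1)
Result 00100100100: MSB = 0 → value 292.
Addends have opposite signs, so signed overflow cannot occur.

292; no overflow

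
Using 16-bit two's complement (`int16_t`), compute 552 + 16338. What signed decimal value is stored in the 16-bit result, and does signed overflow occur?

16890; no overflow

552 → 0000001000101000
16338 → 0011111111010010
  0000001000101000
+ 0011111111010010
= 0100000111111010
Result 0100000111111010: MSB = 0 → value 16890.
Both addends are non-negative and so is the stored result: no signed overflow.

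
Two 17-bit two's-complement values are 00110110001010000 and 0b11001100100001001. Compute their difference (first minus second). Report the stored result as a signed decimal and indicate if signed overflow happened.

54087; no overflow

00110110001010000 = 27728 (signed)
0b11001100100001001 → 11001100100001001 = -26359 (signed)
Subtract via negate-and-add: invert 11001100100001001 + 1 = 00110011011110111 (i.e. 26359).
  00110110001010000
+ 00110011011110111
= 01101001101000111
Result 01101001101000111: MSB = 0 → value 54087.
Both addends (after negating the subtrahend) are non-negative and so is the stored result: no signed overflow.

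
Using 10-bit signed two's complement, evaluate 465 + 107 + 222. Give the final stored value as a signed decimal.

-230

465 + 107 = 572 → wraps to -452 (1000111100)
-452 + 222 = -230 (1100011010)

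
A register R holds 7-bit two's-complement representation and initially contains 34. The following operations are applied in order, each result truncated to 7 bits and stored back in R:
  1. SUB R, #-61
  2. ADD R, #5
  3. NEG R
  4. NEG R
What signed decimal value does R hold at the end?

-28

Start: R = 34 = 0100010.
R = 34 − (-61) = 95; wraps to -33 = 1011111
R = -33 + 5 = -28 = 1100100
R = −(-28) = 28 = 0011100
R = −(28) = -28 = 1100100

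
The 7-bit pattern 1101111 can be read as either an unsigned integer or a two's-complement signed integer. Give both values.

Unsigned: 1101111 = 111.
Signed: MSB=1 → 111 − 128 = -17.

unsigned = 111, signed = -17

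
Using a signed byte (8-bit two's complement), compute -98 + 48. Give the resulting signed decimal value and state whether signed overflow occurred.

-98 → 10011110
48 → 00110000
  10011110
+ 00110000
= 11001110
Result 11001110: MSB = 1 → 206 − 256 = -50.
Addends have opposite signs, so signed overflow cannot occur.

-50; no overflow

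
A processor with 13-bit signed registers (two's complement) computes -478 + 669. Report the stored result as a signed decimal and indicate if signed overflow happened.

-478 → 1111000100010
669 → 0001010011101
  1111000100010
+ 0001010011101
= 0000010111111  (discard carry-out 1)
Result 0000010111111: MSB = 0 → value 191.
Addends have opposite signs, so signed overflow cannot occur.

191; no overflow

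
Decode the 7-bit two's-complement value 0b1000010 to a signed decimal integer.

-62

MSB is 1, so the value is negative.
Unsigned reading: 66. Subtract 2^7 = 128: 66 − 128 = -62.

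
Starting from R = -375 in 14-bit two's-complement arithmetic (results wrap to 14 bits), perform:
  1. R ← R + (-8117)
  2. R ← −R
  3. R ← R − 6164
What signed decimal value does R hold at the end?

2328

Start: R = -375 = 11111010001001.
R = -375 + (-8117) = -8492; wraps to 7892 = 01111011010100
R = −(7892) = -7892 = 10000100101100
R = -7892 − 6164 = -14056; wraps to 2328 = 00100100011000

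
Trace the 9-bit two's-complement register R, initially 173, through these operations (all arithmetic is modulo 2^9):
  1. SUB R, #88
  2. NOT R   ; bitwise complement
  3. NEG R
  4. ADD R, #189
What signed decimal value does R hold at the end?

-237

Start: R = 173 = 010101101.
R = 173 − 88 = 85 = 001010101
R = NOT 001010101 = 110101010 = -86
R = −(-86) = 86 = 001010110
R = 86 + 189 = 275; wraps to -237 = 100010011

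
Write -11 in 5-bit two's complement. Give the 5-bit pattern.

|-11| = 11 = 01011 in 5 bits.
Invert the bits: 10100. Add 1: 10101.

10101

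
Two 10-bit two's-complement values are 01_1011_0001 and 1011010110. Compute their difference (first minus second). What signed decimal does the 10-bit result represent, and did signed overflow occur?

-293; overflow

01_1011_0001 → 0110110001 = 433 (signed)
1011010110 = -298 (signed)
Subtract via negate-and-add: invert 1011010110 + 1 = 0100101010 (i.e. 298).
  0110110001
+ 0100101010
= 1011011011
Result 1011011011: MSB = 1 → 731 − 1024 = -293.
Both addends (after negating the subtrahend) are non-negative but the stored result is negative: signed overflow. The true value 433 − (-298) = 731 lies outside [-512, 511].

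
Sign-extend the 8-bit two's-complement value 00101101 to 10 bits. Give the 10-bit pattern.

MSB of 00101101 is 0; replicate it into the new high bits.
00|00101101 → 0000101101 (still 45).

0000101101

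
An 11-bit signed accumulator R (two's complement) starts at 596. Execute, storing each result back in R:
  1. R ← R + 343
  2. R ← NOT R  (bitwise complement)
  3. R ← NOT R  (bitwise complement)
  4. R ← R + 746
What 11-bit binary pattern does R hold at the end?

11010010101

Start: R = 596 = 01001010100.
R = 596 + 343 = 939 = 01110101011
R = NOT 01110101011 = 10001010100 = -940
R = NOT 10001010100 = 01110101011 = 939
R = 939 + 746 = 1685; wraps to -363 = 11010010101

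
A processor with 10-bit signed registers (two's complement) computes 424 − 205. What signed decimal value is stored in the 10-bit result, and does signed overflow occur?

424 → 0110101000
205 → 0011001101
Subtract via negate-and-add: invert 0011001101 + 1 = 1100110011 (i.e. -205).
  0110101000
+ 1100110011
= 0011011011  (discard carry-out 1)
Result 0011011011: MSB = 0 → value 219.
Addends (after negating the subtrahend) have opposite signs, so signed overflow cannot occur.

219; no overflow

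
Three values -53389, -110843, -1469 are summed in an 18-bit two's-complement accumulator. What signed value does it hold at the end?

96443

-53389 + (-110843) = -164232 → wraps to 97912 (010111111001111000)
97912 + (-1469) = 96443 (010111100010111011)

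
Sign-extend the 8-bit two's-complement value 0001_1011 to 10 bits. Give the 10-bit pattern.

MSB of 00011011 is 0; replicate it into the new high bits.
00|00011011 → 0000011011 (still 27).

0000011011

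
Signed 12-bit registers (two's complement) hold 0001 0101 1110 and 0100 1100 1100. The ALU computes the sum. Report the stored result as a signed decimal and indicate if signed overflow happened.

1578; no overflow

0001 0101 1110 → 000101011110 = 350 (signed)
0100 1100 1100 → 010011001100 = 1228 (signed)
  000101011110
+ 010011001100
= 011000101010
Result 011000101010: MSB = 0 → value 1578.
Both addends are non-negative and so is the stored result: no signed overflow.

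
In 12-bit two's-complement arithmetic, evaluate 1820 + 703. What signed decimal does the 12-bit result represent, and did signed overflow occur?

-1573; overflow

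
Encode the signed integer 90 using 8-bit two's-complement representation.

01011010

90 is non-negative, so write it directly in 8 bits: 01011010.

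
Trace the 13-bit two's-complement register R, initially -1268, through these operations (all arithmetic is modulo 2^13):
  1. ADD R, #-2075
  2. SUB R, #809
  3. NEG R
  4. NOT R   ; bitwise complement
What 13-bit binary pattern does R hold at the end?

0111111000111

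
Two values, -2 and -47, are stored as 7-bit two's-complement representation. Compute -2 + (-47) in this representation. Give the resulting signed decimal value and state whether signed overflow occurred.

-49; no overflow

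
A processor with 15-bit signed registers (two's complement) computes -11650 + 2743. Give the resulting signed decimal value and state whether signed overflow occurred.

-8907; no overflow

-11650 → 101001001111110
2743 → 000101010110111
  101001001111110
+ 000101010110111
= 101110100110101
Result 101110100110101: MSB = 1 → 23861 − 32768 = -8907.
Addends have opposite signs, so signed overflow cannot occur.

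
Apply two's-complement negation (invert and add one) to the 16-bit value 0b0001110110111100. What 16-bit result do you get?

1110001001000100

Invert: 1110001001000011. Add 1: 1110001001000100.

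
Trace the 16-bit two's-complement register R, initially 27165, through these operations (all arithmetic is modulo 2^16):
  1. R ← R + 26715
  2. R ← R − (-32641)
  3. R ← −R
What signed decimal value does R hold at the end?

Start: R = 27165 = 0110101000011101.
R = 27165 + 26715 = 53880; wraps to -11656 = 1101001001111000
R = -11656 − (-32641) = 20985 = 0101000111111001
R = −(20985) = -20985 = 1010111000000111

-20985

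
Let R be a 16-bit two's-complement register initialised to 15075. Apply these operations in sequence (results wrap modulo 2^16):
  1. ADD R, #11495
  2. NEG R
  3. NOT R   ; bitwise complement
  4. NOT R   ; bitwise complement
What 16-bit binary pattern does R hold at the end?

1001100000110110

Start: R = 15075 = 0011101011100011.
R = 15075 + 11495 = 26570 = 0110011111001010
R = −(26570) = -26570 = 1001100000110110
R = NOT 1001100000110110 = 0110011111001001 = 26569
R = NOT 0110011111001001 = 1001100000110110 = -26570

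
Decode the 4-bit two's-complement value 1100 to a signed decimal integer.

-4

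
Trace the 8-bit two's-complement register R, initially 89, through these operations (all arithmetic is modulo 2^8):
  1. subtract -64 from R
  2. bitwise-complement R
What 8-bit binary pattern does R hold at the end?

Start: R = 89 = 01011001.
R = 89 − (-64) = 153; wraps to -103 = 10011001
R = NOT 10011001 = 01100110 = 102

01100110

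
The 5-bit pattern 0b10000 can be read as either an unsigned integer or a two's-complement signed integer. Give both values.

unsigned = 16, signed = -16

Unsigned: 10000 = 16.
Signed: MSB=1 → 16 − 32 = -16.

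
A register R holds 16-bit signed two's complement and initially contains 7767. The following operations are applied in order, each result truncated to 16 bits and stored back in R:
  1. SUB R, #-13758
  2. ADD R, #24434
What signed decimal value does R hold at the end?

Start: R = 7767 = 0001111001010111.
R = 7767 − (-13758) = 21525 = 0101010000010101
R = 21525 + 24434 = 45959; wraps to -19577 = 1011001110000111

-19577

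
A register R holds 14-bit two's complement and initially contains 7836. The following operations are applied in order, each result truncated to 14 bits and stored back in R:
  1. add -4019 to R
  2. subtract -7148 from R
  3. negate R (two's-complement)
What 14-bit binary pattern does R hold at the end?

01010100101011

Start: R = 7836 = 01111010011100.
R = 7836 + (-4019) = 3817 = 00111011101001
R = 3817 − (-7148) = 10965; wraps to -5419 = 10101011010101
R = −(-5419) = 5419 = 01010100101011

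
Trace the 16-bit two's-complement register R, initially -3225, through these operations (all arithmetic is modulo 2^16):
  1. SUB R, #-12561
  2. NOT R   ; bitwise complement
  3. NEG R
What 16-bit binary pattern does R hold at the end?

0010010001111001

Start: R = -3225 = 1111001101100111.
R = -3225 − (-12561) = 9336 = 0010010001111000
R = NOT 0010010001111000 = 1101101110000111 = -9337
R = −(-9337) = 9337 = 0010010001111001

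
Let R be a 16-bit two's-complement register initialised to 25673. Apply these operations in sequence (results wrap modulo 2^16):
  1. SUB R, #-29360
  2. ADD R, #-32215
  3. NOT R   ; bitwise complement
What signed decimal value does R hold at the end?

-22819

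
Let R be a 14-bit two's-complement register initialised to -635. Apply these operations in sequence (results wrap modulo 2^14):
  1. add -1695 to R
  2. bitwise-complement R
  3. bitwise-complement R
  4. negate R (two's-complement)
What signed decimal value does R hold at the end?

2330

Start: R = -635 = 11110110000101.
R = -635 + (-1695) = -2330 = 11011011100110
R = NOT 11011011100110 = 00100100011001 = 2329
R = NOT 00100100011001 = 11011011100110 = -2330
R = −(-2330) = 2330 = 00100100011010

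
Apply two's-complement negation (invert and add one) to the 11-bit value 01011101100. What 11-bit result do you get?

10100010100

Invert: 10100010011. Add 1: 10100010100.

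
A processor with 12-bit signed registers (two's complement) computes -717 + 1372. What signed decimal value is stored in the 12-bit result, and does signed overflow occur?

655; no overflow

-717 → 110100110011
1372 → 010101011100
  110100110011
+ 010101011100
= 001010001111  (discard carry-out 1)
Result 001010001111: MSB = 0 → value 655.
Addends have opposite signs, so signed overflow cannot occur.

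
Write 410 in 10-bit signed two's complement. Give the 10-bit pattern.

410 is non-negative, so write it directly in 10 bits: 0110011010.

0110011010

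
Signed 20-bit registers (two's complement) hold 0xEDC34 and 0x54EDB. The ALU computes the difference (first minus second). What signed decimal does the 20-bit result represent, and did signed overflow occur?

-422567; no overflow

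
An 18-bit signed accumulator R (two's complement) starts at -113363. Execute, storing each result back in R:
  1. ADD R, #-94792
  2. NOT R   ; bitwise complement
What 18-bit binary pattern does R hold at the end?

Start: R = -113363 = 100100010100101101.
R = -113363 + (-94792) = -208155; wraps to 53989 = 001101001011100101
R = NOT 001101001011100101 = 110010110100011010 = -53990

110010110100011010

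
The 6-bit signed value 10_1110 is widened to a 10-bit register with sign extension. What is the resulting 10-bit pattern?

MSB of 101110 is 1; replicate it into the new high bits.
1111|101110 → 1111101110 (still -18).

1111101110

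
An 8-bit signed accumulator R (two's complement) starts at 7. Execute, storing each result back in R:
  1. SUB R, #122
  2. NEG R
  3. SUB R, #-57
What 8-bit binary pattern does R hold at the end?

10101100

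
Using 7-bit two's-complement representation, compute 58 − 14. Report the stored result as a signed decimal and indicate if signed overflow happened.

58 → 0111010
14 → 0001110
Subtract via negate-and-add: invert 0001110 + 1 = 1110010 (i.e. -14).
  0111010
+ 1110010
= 0101100  (discard carry-out 1)
Result 0101100: MSB = 0 → value 44.
Addends (after negating the subtrahend) have opposite signs, so signed overflow cannot occur.

44; no overflow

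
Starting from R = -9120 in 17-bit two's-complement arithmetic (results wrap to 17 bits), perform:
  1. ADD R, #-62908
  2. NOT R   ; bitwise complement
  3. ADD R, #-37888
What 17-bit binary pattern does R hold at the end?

01000010101011011

Start: R = -9120 = 11101110001100000.
R = -9120 + (-62908) = -72028; wraps to 59044 = 01110011010100100
R = NOT 01110011010100100 = 10001100101011011 = -59045
R = -59045 + (-37888) = -96933; wraps to 34139 = 01000010101011011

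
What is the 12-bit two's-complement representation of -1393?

101010001111

|-1393| = 1393 = 010101110001 in 12 bits.
Invert the bits: 101010001110. Add 1: 101010001111.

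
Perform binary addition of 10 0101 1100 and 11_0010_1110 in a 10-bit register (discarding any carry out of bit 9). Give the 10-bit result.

  1001011100
+ 1100101110
= 0110001010  (discard carry-out 1)

0110001010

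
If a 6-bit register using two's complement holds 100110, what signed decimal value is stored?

MSB is 1, so the value is negative.
Invert: 011001. Add 1: 011010 = 26. So the value is −26.

-26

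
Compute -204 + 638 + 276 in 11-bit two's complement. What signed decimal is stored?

710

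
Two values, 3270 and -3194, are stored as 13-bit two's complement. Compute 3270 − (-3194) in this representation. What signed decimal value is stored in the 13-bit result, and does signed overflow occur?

-1728; overflow

3270 → 0110011000110
-3194 → 1001110000110
Subtract via negate-and-add: invert 1001110000110 + 1 = 0110001111010 (i.e. 3194).
  0110011000110
+ 0110001111010
= 1100101000000
Result 1100101000000: MSB = 1 → 6464 − 8192 = -1728.
Both addends (after negating the subtrahend) are non-negative but the stored result is negative: signed overflow. The true value 3270 − (-3194) = 6464 lies outside [-4096, 4095].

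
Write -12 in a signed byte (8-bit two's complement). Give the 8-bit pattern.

11110100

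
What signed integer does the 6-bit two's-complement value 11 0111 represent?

-9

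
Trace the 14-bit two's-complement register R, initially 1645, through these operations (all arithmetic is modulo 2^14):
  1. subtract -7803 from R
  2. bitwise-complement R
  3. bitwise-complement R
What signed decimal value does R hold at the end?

Start: R = 1645 = 00011001101101.
R = 1645 − (-7803) = 9448; wraps to -6936 = 10010011101000
R = NOT 10010011101000 = 01101100010111 = 6935
R = NOT 01101100010111 = 10010011101000 = -6936

-6936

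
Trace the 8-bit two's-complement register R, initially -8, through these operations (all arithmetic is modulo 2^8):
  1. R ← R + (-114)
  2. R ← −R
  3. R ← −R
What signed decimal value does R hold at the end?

-122

Start: R = -8 = 11111000.
R = -8 + (-114) = -122 = 10000110
R = −(-122) = 122 = 01111010
R = −(122) = -122 = 10000110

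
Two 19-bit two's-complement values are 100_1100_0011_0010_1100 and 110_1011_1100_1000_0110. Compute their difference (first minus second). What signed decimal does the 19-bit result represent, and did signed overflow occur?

-129370; no overflow

100_1100_0011_0010_1100 → 1001100001100101100 = -212180 (signed)
110_1011_1100_1000_0110 → 1101011110010000110 = -82810 (signed)
Subtract via negate-and-add: invert 1101011110010000110 + 1 = 0010100001101111010 (i.e. 82810).
  1001100001100101100
+ 0010100001101111010
= 1100000011010100110
Result 1100000011010100110: MSB = 1 → 394918 − 524288 = -129370.
Addends (after negating the subtrahend) have opposite signs, so signed overflow cannot occur.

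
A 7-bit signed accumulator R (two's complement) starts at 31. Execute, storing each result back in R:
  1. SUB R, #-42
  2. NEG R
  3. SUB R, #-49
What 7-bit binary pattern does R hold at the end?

1101000

Start: R = 31 = 0011111.
R = 31 − (-42) = 73; wraps to -55 = 1001001
R = −(-55) = 55 = 0110111
R = 55 − (-49) = 104; wraps to -24 = 1101000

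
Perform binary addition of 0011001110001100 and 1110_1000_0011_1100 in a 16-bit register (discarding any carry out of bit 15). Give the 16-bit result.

0001101111001000

  0011001110001100
+ 1110100000111100
= 0001101111001000  (discard carry-out 1)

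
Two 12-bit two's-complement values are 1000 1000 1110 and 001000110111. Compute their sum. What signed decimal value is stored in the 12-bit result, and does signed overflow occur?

1000 1000 1110 → 100010001110 = -1906 (signed)
001000110111 = 567 (signed)
  100010001110
+ 001000110111
= 101011000101
Result 101011000101: MSB = 1 → 2757 − 4096 = -1339.
Addends have opposite signs, so signed overflow cannot occur.

-1339; no overflow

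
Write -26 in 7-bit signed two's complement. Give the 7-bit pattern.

1100110

|-26| = 26 = 0011010 in 7 bits.
Invert the bits: 1100101. Add 1: 1100110.
Check: 1100110 reads as 102 − 128 = -26.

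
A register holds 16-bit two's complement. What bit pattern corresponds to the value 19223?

0100101100010111

19223 is non-negative, so write it directly in 16 bits: 0100101100010111.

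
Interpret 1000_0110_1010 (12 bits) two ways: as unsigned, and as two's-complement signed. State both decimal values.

unsigned = 2154, signed = -1942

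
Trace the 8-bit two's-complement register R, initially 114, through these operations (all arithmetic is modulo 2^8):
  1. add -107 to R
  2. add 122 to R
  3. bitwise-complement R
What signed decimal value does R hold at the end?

Start: R = 114 = 01110010.
R = 114 + (-107) = 7 = 00000111
R = 7 + 122 = 129; wraps to -127 = 10000001
R = NOT 10000001 = 01111110 = 126

126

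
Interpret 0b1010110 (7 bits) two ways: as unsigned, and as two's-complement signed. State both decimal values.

Unsigned: 1010110 = 86.
Signed: MSB=1 → 86 − 128 = -42.

unsigned = 86, signed = -42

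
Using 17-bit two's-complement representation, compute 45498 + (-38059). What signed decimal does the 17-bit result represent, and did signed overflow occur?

7439; no overflow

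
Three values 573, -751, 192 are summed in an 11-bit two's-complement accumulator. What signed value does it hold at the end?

573 + (-751) = -178 (11101001110)
-178 + 192 = 14 (00000001110)

14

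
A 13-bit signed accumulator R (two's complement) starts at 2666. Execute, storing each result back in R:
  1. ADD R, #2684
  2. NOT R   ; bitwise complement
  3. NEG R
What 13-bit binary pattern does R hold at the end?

Start: R = 2666 = 0101001101010.
R = 2666 + 2684 = 5350; wraps to -2842 = 1010011100110
R = NOT 1010011100110 = 0101100011001 = 2841
R = −(2841) = -2841 = 1010011100111

1010011100111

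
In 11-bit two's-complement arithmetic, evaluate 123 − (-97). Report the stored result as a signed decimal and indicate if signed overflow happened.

123 → 00001111011
-97 → 11110011111
Subtract via negate-and-add: invert 11110011111 + 1 = 00001100001 (i.e. 97).
  00001111011
+ 00001100001
= 00011011100
Result 00011011100: MSB = 0 → value 220.
Both addends (after negating the subtrahend) are non-negative and so is the stored result: no signed overflow.

220; no overflow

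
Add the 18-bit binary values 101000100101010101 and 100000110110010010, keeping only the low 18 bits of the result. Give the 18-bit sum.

  101000100101010101
+ 100000110110010010
= 001001011011100111  (discard carry-out 1)

001001011011100111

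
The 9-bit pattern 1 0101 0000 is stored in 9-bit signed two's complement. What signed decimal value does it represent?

-176

MSB is 1, so the value is negative.
Unsigned reading: 336. Subtract 2^9 = 512: 336 − 512 = -176.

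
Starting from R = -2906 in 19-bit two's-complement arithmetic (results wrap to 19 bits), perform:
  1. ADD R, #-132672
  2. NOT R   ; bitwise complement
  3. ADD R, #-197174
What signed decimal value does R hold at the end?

-61597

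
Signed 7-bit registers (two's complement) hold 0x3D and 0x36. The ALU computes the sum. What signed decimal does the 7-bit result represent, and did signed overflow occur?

0x3D = 0111101 = 61 (signed)
0x36 = 0110110 = 54 (signed)
  0111101
+ 0110110
= 1110011
Result 1110011: MSB = 1 → 115 − 128 = -13.
Both addends are non-negative but the stored result is negative: signed overflow. The true value 61 + 54 = 115 lies outside [-64, 63].

-13; overflow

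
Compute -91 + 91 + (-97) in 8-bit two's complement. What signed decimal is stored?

-91 + 91 = 0 (00000000)
0 + (-97) = -97 (10011111)

-97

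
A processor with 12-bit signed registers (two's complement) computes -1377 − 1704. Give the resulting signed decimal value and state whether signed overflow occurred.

1015; overflow

-1377 → 101010011111
1704 → 011010101000
Subtract via negate-and-add: invert 011010101000 + 1 = 100101011000 (i.e. -1704).
  101010011111
+ 100101011000
= 001111110111  (discard carry-out 1)
Result 001111110111: MSB = 0 → value 1015.
Both addends (after negating the subtrahend) are negative but the stored result is non-negative: signed overflow. The true value -1377 − 1704 = -3081 lies outside [-2048, 2047].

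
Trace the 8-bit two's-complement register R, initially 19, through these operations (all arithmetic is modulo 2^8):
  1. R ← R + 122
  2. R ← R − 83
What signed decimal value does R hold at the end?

58

Start: R = 19 = 00010011.
R = 19 + 122 = 141; wraps to -115 = 10001101
R = -115 − 83 = -198; wraps to 58 = 00111010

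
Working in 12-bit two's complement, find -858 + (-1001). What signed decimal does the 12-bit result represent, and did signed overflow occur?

-1859; no overflow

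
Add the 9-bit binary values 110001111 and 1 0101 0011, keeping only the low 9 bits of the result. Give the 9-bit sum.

  110001111
+ 101010011
= 011100010  (discard carry-out 1)

011100010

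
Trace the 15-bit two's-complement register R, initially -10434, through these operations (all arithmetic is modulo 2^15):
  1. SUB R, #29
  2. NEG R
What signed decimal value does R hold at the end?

10463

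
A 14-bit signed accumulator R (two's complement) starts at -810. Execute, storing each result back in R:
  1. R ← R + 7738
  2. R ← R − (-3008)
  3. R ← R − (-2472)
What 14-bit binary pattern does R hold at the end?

11000001111000

Start: R = -810 = 11110011010110.
R = -810 + 7738 = 6928 = 01101100010000
R = 6928 − (-3008) = 9936; wraps to -6448 = 10011011010000
R = -6448 − (-2472) = -3976 = 11000001111000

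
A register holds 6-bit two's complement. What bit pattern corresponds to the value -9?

|-9| = 9 = 001001 in 6 bits.
Invert the bits: 110110. Add 1: 110111.

110111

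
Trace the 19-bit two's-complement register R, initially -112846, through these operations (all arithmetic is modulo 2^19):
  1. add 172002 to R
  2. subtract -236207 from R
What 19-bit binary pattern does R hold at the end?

1001000000111000011

Start: R = -112846 = 1100100011100110010.
R = -112846 + 172002 = 59156 = 0001110011100010100
R = 59156 − (-236207) = 295363; wraps to -228925 = 1001000000111000011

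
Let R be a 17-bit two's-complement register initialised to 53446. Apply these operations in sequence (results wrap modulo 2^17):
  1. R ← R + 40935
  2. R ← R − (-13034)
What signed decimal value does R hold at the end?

-23657

Start: R = 53446 = 01101000011000110.
R = 53446 + 40935 = 94381; wraps to -36691 = 10111000010101101
R = -36691 − (-13034) = -23657 = 11010001110010111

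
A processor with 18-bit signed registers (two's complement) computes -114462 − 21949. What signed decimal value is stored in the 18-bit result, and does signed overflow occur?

125733; overflow

-114462 → 100100000011100010
21949 → 000101010110111101
Subtract via negate-and-add: invert 000101010110111101 + 1 = 111010101001000011 (i.e. -21949).
  100100000011100010
+ 111010101001000011
= 011110101100100101  (discard carry-out 1)
Result 011110101100100101: MSB = 0 → value 125733.
Both addends (after negating the subtrahend) are negative but the stored result is non-negative: signed overflow. The true value -114462 − 21949 = -136411 lies outside [-131072, 131071].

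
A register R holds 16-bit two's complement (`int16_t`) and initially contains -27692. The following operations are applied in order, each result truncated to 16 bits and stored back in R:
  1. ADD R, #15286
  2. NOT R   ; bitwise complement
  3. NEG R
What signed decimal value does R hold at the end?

Start: R = -27692 = 1001001111010100.
R = -27692 + 15286 = -12406 = 1100111110001010
R = NOT 1100111110001010 = 0011000001110101 = 12405
R = −(12405) = -12405 = 1100111110001011

-12405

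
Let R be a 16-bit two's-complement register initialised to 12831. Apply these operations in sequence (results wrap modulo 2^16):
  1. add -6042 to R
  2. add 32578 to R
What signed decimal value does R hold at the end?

-26169

Start: R = 12831 = 0011001000011111.
R = 12831 + (-6042) = 6789 = 0001101010000101
R = 6789 + 32578 = 39367; wraps to -26169 = 1001100111000111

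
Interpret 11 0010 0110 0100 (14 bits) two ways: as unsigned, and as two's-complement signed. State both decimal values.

Unsigned: 11001001100100 = 12900.
Signed: MSB=1 → 12900 − 16384 = -3484.

unsigned = 12900, signed = -3484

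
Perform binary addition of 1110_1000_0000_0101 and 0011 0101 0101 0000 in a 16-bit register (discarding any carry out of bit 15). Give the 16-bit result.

  1110100000000101
+ 0011010101010000
= 0001110101010101  (discard carry-out 1)

0001110101010101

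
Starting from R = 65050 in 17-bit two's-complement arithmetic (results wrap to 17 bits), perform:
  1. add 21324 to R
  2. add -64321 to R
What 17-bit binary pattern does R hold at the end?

00101011000100101

Start: R = 65050 = 01111111000011010.
R = 65050 + 21324 = 86374; wraps to -44698 = 10101000101100110
R = -44698 + (-64321) = -109019; wraps to 22053 = 00101011000100101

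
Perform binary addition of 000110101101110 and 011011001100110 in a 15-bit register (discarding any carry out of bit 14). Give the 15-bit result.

100001111010100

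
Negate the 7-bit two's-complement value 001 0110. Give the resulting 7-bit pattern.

1101010

Invert: 1101001. Add 1: 1101010.
Check: 0010110 = 22, 1101010 = -22.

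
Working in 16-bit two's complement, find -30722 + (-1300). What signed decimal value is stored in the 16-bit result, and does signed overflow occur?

-30722 → 1000011111111110
-1300 → 1111101011101100
  1000011111111110
+ 1111101011101100
= 1000001011101010  (discard carry-out 1)
Result 1000001011101010: MSB = 1 → 33514 − 65536 = -32022.
Both addends are negative and so is the stored result: no signed overflow.

-32022; no overflow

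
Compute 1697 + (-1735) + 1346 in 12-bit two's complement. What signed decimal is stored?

1308

1697 + (-1735) = -38 (111111011010)
-38 + 1346 = 1308 (010100011100)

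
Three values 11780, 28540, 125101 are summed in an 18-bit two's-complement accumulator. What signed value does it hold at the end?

-96723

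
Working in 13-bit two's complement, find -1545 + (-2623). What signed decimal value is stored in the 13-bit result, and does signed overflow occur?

4024; overflow

-1545 → 1100111110111
-2623 → 1010111000001
  1100111110111
+ 1010111000001
= 0111110111000  (discard carry-out 1)
Result 0111110111000: MSB = 0 → value 4024.
Both addends are negative but the stored result is non-negative: signed overflow. The true value -1545 + (-2623) = -4168 lies outside [-4096, 4095].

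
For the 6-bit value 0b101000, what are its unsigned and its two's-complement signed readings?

Unsigned: 101000 = 40.
Signed: MSB=1 → 40 − 64 = -24.

unsigned = 40, signed = -24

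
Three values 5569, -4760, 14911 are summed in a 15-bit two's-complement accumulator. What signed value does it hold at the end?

15720

5569 + (-4760) = 809 (000001100101001)
809 + 14911 = 15720 (011110101101000)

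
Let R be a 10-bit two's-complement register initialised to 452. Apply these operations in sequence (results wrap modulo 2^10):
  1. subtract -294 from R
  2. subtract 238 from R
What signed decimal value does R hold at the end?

Start: R = 452 = 0111000100.
R = 452 − (-294) = 746; wraps to -278 = 1011101010
R = -278 − 238 = -516; wraps to 508 = 0111111100

508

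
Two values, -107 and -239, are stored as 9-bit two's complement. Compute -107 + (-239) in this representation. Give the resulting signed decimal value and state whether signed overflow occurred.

166; overflow

-107 → 110010101
-239 → 100010001
  110010101
+ 100010001
= 010100110  (discard carry-out 1)
Result 010100110: MSB = 0 → value 166.
Both addends are negative but the stored result is non-negative: signed overflow. The true value -107 + (-239) = -346 lies outside [-256, 255].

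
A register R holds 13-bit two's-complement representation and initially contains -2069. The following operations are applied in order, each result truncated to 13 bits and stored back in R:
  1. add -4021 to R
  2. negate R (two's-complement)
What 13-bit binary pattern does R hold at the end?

1011111001010

Start: R = -2069 = 1011111101011.
R = -2069 + (-4021) = -6090; wraps to 2102 = 0100000110110
R = −(2102) = -2102 = 1011111001010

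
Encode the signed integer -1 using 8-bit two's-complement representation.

11111111

|-1| = 1 = 00000001 in 8 bits.
Invert the bits: 11111110. Add 1: 11111111.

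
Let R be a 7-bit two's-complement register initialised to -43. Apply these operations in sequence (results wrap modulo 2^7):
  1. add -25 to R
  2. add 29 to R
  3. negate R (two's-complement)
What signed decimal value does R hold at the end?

Start: R = -43 = 1010101.
R = -43 + (-25) = -68; wraps to 60 = 0111100
R = 60 + 29 = 89; wraps to -39 = 1011001
R = −(-39) = 39 = 0100111

39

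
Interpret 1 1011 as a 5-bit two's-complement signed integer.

MSB is 1, so the value is negative.
Invert: 00100. Add 1: 00101 = 5. So the value is −5.

-5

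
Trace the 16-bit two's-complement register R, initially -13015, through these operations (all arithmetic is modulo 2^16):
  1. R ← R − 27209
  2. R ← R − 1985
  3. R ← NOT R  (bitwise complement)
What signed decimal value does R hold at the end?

-23328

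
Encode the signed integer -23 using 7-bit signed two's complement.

|-23| = 23 = 0010111 in 7 bits.
Invert the bits: 1101000. Add 1: 1101001.

1101001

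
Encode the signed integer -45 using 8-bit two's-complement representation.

11010011

|-45| = 45 = 00101101 in 8 bits.
Invert the bits: 11010010. Add 1: 11010011.
Check: 11010011 reads as 211 − 256 = -45.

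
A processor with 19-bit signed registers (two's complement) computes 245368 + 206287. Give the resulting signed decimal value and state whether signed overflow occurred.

-72633; overflow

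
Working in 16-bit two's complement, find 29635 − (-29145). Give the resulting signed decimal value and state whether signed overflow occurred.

-6756; overflow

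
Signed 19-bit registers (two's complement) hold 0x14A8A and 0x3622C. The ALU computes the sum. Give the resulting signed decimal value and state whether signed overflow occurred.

0x14A8A = 0010100101010001010 = 84618 (signed)
0x3622C = 0110110001000101100 = 221740 (signed)
  0010100101010001010
+ 0110110001000101100
= 1001010110010110110
Result 1001010110010110110: MSB = 1 → 306358 − 524288 = -217930.
Both addends are non-negative but the stored result is negative: signed overflow. The true value 84618 + 221740 = 306358 lies outside [-262144, 262143].

-217930; overflow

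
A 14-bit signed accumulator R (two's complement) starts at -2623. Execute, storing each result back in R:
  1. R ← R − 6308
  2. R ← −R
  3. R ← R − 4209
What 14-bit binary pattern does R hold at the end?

01001001110010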